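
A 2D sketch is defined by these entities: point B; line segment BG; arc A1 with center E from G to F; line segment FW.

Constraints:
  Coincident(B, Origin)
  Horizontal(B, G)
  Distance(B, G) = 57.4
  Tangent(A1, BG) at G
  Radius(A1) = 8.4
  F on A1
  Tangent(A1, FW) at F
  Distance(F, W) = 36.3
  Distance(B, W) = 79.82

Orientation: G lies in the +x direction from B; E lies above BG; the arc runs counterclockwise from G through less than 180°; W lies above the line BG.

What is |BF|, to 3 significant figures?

66.3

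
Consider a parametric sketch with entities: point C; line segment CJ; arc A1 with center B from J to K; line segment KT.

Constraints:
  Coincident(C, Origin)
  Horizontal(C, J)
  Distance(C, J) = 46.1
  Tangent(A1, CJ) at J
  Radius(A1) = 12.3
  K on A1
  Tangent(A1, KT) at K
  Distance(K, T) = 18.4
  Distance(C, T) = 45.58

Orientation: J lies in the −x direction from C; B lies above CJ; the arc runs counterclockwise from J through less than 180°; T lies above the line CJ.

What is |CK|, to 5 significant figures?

35.953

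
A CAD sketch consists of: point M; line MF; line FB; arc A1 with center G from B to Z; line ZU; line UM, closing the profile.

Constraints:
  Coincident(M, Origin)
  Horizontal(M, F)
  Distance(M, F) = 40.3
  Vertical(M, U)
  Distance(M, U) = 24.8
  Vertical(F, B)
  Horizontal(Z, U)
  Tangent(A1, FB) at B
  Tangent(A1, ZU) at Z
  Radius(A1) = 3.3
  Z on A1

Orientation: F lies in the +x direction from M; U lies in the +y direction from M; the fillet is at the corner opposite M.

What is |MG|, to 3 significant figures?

42.8

M and U share the same x with |MU| = 24.8 and U on the +y side, so U = (0.00, 24.8). The virtual corner opposite M is at (40.3, 24.8). Tangency of A1 to FB means the radius GB is perpendicular to FB and tangency of A1 to ZU means the radius GZ is perpendicular to ZU, with radius 3.3, so the center G sits 3.3 in from both sides at G = (37.0, 21.5). Then |MG| = |G − M| = 42.8.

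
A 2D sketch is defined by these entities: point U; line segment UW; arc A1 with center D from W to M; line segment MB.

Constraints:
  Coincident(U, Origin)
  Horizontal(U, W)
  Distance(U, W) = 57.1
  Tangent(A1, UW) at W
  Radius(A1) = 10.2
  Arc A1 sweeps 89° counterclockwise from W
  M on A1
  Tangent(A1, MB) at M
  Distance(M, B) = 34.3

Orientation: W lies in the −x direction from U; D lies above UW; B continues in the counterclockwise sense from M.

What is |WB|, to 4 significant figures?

45.61

On A1, W sits at bearing -90° from D; an 89° counterclockwise sweep puts M at bearing -1°, so M = D + 10.2·(cos -1°, sin -1°) = (-46.90, 10.02). Tangency of A1 to MB means the radius DM is perpendicular to MB, so MB runs along (−sin -1°, cos -1°); with |MB| = 34.3, B = (-46.30, 44.32). Then |WB| = |B − W| = 45.61.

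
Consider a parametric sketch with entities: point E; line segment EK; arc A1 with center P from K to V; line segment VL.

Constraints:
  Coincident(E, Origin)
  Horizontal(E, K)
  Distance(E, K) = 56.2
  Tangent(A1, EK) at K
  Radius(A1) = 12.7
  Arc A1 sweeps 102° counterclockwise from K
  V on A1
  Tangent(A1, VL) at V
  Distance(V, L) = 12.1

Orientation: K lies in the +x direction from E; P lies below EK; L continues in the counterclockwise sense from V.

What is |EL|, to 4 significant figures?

53.68

E is at the origin; EK is horizontal with |EK| = 56.2 and K on the +x side, so K = (56.20, 0.000). Since A1 is tangent to EK there, PK ⟂ EK, so P = K + (0, -12.7) = (56.20, -12.70). On A1, K sits at bearing 90° from P; a 102° counterclockwise sweep puts V at bearing 192°, so V = P + 12.7·(cos 192°, sin 192°) = (43.78, -15.34). The tangent condition forces PV to be normal to VL, so VL runs along (−sin 192°, cos 192°); with |VL| = 12.1, L = (46.29, -27.18). Then |EL| = |L − E| = 53.68.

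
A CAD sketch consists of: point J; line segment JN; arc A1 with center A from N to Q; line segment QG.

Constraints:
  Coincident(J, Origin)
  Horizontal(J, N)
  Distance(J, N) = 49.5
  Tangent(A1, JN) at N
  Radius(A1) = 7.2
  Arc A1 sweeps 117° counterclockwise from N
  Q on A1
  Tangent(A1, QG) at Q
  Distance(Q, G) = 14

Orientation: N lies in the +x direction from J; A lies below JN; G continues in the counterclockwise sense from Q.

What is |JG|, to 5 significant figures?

54.505

J is at the origin; J and N share the same y with |JN| = 49.5 and N on the +x side, so N = (49.500, 0.0000). A1 meets JN tangentially, so AN is at right angles to JN, so A = N + (0, -7.2) = (49.500, -7.2000). On A1, N sits at bearing 90° from A; a 117° counterclockwise sweep puts Q at bearing 207°, so Q = A + 7.2·(cos 207°, sin 207°) = (43.085, -10.469). A1 meets QG tangentially, so AQ is at right angles to QG, so QG runs along (−sin 207°, cos 207°); with |QG| = 14.0, G = (49.441, -22.943). Then |JG| = |G − J| = 54.505.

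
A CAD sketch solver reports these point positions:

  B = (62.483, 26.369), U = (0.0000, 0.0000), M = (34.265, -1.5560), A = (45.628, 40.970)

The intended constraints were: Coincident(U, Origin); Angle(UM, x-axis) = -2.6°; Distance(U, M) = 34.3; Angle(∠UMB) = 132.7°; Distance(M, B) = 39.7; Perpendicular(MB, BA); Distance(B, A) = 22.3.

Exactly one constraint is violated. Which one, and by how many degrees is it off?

Perpendicular(MB, BA) — off by 4.40°.

U = (0.00, 0.00) ✓; UM at -2.600° ✓; |UM| = 34.30 ✓; ∠UMB = 132.7° ✓; |MB| = 39.70 ✓; ∠(MB, BA) = 94.40° ✗; |BA| = 22.30 ✓.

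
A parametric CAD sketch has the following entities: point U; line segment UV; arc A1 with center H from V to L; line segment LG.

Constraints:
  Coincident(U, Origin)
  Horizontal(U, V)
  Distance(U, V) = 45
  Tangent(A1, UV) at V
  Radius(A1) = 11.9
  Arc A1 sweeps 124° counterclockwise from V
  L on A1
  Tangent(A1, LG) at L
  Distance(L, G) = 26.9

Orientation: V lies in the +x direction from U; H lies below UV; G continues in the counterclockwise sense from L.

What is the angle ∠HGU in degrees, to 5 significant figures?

40.710°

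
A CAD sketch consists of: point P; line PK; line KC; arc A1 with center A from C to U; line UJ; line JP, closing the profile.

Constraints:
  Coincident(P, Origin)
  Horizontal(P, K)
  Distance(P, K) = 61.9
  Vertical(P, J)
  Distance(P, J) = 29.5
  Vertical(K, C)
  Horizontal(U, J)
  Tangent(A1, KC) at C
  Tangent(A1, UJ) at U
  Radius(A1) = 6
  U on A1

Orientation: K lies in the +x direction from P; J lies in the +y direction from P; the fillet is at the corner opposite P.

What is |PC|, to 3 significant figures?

66.2

The virtual corner opposite P is at (61.9, 29.5). A1 meets KC tangentially, so AC is at right angles to KC and since A1 is tangent to UJ there, AU ⟂ UJ, with radius 6.0, so the center A sits 6.0 in from both sides at A = (55.9, 23.5). That places the tangent points at C = (61.9, 23.5) on KC and U = (55.9, 29.5) on UJ. Then |PC| = |C − P| = 66.2.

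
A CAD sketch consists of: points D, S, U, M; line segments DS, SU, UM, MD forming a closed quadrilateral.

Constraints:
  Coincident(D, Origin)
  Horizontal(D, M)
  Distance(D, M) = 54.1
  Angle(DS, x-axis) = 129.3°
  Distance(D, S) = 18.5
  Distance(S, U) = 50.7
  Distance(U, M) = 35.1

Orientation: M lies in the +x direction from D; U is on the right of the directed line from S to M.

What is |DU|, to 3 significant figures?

32.5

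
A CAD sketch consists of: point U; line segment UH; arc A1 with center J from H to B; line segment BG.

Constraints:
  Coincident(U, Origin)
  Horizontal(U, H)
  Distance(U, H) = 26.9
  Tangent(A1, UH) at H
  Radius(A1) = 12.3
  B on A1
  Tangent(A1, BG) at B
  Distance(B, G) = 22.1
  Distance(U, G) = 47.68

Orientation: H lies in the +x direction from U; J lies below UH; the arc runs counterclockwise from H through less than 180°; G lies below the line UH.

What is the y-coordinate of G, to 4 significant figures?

-37.46

Checks: |JB| = 12.30 ✓; ∠(JB, BG) = 90.00° ✓; |BG| = 22.10 ✓; |UG| = 47.68 ✓.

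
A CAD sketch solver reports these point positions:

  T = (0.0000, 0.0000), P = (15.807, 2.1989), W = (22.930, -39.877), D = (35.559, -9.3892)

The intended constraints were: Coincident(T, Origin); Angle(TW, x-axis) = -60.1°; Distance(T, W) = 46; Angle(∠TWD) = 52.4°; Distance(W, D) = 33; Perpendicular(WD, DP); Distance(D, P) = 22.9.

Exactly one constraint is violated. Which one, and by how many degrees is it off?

Perpendicular(WD, DP) — off by 7.90°.

T = (0.00, 0.00) ✓; TW at -60.10° ✓; |TW| = 46.00 ✓; ∠TWD = 52.40° ✓; |WD| = 33.00 ✓; ∠(WD, DP) = 82.10° ✗; |DP| = 22.90 ✓.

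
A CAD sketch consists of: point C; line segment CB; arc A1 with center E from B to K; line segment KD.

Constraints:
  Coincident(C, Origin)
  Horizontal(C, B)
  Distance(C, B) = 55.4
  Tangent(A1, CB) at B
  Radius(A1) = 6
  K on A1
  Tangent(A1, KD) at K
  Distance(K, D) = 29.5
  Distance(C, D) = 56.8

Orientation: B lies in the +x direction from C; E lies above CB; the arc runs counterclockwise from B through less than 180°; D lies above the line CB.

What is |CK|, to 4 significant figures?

61.21

Checks: |CB| = 55.40 ✓; |EK| = 6.000 ✓; ∠(EK, KD) = 90.00° ✓; |KD| = 29.50 ✓; |CD| = 56.80 ✓.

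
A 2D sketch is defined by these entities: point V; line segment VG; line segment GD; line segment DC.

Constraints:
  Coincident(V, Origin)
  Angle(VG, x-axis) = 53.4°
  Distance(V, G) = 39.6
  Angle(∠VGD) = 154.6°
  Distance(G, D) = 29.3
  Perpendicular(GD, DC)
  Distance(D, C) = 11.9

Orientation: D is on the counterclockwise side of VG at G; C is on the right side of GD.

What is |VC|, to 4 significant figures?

71.20

V is at the origin; VG runs at 53.4° with length 39.6, so G = 39.6·(cos 53.4°, sin 53.4°) = (23.61, 31.79). ∠VGD = 154.6°, so GD runs at 53.4° + (180° − 154.6°) = 78.80° from the x-axis; with |GD| = 29.3, D = G + 29.3·(cos 78.80°, sin 78.80°) = (29.30, 60.53). GD ⟂ DC; with |DC| = 11.9 on the right of GD, C = D + 11.9·(0.9810, -0.1942) = (40.97, 58.22). Then |VC| = |C − V| = 71.20.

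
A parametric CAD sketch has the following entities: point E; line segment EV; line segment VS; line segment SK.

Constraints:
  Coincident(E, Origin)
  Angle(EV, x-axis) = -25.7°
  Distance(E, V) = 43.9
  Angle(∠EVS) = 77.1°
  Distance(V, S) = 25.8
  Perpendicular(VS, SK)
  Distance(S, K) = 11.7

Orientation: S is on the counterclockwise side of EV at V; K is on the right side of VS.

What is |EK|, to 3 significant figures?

56.8

∠EVS = 77.1°, so VS runs at -25.7° + (180° − 77.1°) = 77.2° from the x-axis; with |VS| = 25.8, S = V + 25.8·(cos 77.2°, sin 77.2°) = (45.3, 6.12). VS is perpendicular to SK; with |SK| = 11.7 on the right of VS, K = S + 11.7·(0.975, -0.222) = (56.7, 3.53). Then |EK| = |K − E| = 56.8.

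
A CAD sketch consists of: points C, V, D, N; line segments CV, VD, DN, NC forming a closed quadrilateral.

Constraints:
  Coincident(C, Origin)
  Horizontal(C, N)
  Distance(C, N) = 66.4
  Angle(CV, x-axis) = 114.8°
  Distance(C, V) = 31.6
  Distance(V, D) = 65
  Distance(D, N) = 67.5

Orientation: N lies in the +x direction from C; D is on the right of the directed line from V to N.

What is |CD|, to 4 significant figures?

33.76

Checks: |CN| = 66.40 ✓; |CV| = 31.60 ✓; |VD| = 65.00 ✓; |DN| = 67.50 ✓.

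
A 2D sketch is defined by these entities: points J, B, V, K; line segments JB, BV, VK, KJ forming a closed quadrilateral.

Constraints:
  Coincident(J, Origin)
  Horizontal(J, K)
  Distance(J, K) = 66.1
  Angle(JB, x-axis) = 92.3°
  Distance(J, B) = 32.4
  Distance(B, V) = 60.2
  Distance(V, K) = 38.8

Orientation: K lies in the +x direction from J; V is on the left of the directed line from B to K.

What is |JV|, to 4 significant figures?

69.91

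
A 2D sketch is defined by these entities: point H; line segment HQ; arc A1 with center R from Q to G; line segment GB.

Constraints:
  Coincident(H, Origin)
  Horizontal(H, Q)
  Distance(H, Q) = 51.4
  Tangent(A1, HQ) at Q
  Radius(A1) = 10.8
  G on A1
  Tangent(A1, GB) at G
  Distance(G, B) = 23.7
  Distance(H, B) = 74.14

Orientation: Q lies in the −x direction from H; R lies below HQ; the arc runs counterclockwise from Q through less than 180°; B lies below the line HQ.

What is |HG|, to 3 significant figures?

62.5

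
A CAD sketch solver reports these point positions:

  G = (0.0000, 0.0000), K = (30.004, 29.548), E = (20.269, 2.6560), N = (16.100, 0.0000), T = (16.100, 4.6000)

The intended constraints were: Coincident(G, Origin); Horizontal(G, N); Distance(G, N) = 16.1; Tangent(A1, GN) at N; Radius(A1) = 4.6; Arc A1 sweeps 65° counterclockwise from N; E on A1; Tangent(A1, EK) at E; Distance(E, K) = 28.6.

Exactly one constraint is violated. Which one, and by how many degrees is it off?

Tangent(A1, EK) at E — off by 5.10°.

G = (0.00, 0.00) ✓; G.y = 0.00, N.y = 0.00 ✓; |GN| = 16.10 ✓; ∠(TN, NG) = 90.00° ✓; |TN| = 4.600 ✓; bearing(T→E) − bearing(T→N) = 65.00° ✓; |TE| = 4.600 ✓; ∠(TE, EK) = 84.90° ✗; |EK| = 28.60 ✓.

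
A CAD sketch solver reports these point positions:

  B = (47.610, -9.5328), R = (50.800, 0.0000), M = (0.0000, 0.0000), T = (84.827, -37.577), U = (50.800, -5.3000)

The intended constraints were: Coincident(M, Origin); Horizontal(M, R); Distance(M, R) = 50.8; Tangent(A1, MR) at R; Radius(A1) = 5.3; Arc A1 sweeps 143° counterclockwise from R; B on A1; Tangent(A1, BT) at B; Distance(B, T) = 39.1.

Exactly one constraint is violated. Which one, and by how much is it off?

Distance(B, T) = 39.1 — off by 7.50.

M = (0.00, 0.00) ✓; M.y = 0.00, R.y = 0.00 ✓; |MR| = 50.80 ✓; ∠(UR, RM) = 90.00° ✓; |UR| = 5.300 ✓; bearing(U→B) − bearing(U→R) = 143.0° ✓; |UB| = 5.300 ✓; ∠(UB, BT) = 90.00° ✓; |BT| = 46.60 ✗.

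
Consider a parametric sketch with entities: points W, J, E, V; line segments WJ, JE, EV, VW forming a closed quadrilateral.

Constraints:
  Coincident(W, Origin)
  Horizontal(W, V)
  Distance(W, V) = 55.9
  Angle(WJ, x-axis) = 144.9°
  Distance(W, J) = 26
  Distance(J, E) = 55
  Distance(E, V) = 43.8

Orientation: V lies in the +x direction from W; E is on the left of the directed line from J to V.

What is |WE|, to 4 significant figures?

46.17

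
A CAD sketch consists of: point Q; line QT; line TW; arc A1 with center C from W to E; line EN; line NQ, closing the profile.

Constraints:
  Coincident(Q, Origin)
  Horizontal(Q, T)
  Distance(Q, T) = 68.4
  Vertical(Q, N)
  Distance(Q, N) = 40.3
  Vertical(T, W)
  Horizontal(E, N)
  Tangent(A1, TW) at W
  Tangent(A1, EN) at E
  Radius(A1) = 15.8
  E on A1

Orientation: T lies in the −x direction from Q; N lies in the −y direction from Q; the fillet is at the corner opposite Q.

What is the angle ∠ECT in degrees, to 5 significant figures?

147.18°

Q is at the origin; Q and T share the same y with |QT| = 68.4 and T on the −x side, so T = (-68.400, 0.0000). Q and N share the same x with |QN| = 40.3 and N on the −y side, so N = (0.0000, -40.300). The virtual corner opposite Q is at (-68.400, -40.300). The tangent condition forces CW to be normal to TW and since A1 is tangent to EN there, CE ⟂ EN, with radius 15.8, so the center C sits 15.8 in from both sides at C = (-52.600, -24.500). That places the tangent points at W = (-68.400, -24.500) on TW and E = (-52.600, -40.300) on EN. Then cos ∠ECT = CE·CT / (|CE||CT|), giving 147.18°.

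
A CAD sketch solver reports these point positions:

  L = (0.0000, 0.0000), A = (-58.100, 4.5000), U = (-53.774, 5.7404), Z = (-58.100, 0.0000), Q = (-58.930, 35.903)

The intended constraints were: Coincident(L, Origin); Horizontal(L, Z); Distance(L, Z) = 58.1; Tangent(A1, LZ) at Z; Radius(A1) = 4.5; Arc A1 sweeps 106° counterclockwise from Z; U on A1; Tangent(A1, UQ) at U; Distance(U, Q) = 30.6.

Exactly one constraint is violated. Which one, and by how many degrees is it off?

Tangent(A1, UQ) at U — off by 6.30°.

L = (0.00, 0.00) ✓; L.y = 0.00, Z.y = 0.00 ✓; |LZ| = 58.10 ✓; ∠(AZ, ZL) = 90.00° ✓; |AZ| = 4.500 ✓; bearing(A→U) − bearing(A→Z) = 106.0° ✓; |AU| = 4.500 ✓; ∠(AU, UQ) = 96.30° ✗; |UQ| = 30.60 ✓.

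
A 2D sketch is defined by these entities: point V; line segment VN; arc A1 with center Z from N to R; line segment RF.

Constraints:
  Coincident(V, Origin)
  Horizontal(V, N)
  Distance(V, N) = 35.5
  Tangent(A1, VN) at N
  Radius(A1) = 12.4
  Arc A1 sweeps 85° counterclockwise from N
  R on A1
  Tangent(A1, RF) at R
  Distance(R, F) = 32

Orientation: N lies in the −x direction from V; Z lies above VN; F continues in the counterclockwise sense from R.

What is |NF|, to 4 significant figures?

45.77

V is at the origin; VN is horizontal with |VN| = 35.5 and N on the −x side, so N = (-35.50, 0.000). Tangency of A1 to VN means the radius ZN is perpendicular to VN, so Z = N + (0, 12.4) = (-35.50, 12.40). On A1, N sits at bearing -90° from Z; an 85° counterclockwise sweep puts R at bearing -5°, so R = Z + 12.4·(cos -5°, sin -5°) = (-23.15, 11.32). Since A1 is tangent to RF there, ZR ⟂ RF, so RF runs along (−sin -5°, cos -5°); with |RF| = 32.0, F = (-20.36, 43.20). Then |NF| = |F − N| = 45.77.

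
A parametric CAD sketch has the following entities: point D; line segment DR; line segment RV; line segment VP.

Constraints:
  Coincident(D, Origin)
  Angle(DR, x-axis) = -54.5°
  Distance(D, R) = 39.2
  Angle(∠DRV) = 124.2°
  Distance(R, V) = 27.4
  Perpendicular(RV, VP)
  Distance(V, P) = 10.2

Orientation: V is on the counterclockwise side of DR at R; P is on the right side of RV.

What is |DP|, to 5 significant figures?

65.271

D is at the origin; DR runs at -54.5° with length 39.2, so R = 39.2·(cos -54.5°, sin -54.5°) = (22.764, -31.913). ∠DRV = 124.2°, so RV runs at -54.5° + (180° − 124.2°) = 1.3000° from the x-axis; with |RV| = 27.4, V = R + 27.4·(cos 1.3000°, sin 1.3000°) = (50.157, -31.292). The perpendicularity gives VP at right angles to RV; with |VP| = 10.2 on the right of RV, P = V + 10.2·(0.022687, -0.99974) = (50.388, -41.489). Then |DP| = |P − D| = 65.271.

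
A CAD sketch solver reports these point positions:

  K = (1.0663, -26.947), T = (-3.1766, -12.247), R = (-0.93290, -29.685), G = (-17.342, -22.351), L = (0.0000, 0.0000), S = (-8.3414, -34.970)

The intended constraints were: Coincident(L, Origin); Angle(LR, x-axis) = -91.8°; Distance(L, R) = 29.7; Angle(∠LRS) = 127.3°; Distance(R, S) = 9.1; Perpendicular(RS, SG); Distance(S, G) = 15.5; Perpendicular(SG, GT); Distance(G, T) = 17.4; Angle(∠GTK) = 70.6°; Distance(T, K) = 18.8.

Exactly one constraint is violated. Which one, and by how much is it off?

Distance(T, K) = 18.8 — off by 3.50.

L = (0.00, 0.00) ✓; LR at -91.80° ✓; |LR| = 29.70 ✓; ∠LRS = 127.3° ✓; |RS| = 9.100 ✓; ∠(RS, SG) = 90.00° ✓; |SG| = 15.50 ✓; ∠(SG, GT) = 90.00° ✓; |GT| = 17.40 ✓; ∠GTK = 70.60° ✓; |TK| = 15.30 ✗.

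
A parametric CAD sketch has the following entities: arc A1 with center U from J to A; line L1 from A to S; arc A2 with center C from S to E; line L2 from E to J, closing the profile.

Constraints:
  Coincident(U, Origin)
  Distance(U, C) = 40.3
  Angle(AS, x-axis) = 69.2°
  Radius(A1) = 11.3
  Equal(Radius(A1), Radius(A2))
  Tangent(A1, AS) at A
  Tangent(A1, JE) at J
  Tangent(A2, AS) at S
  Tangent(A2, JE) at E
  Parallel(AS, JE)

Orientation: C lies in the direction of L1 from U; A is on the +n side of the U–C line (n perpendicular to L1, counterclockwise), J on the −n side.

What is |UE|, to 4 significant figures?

41.85

The slot axis is L1's direction at 69.2°, so u = (cos 69.2°, sin 69.2°) = (0.3551, 0.9348) and n = (−sin 69.2°, cos 69.2°) = (-0.9348, 0.3551). U is at the origin and C lies 40.3 along u from U, so C = 40.3·u = (14.31, 37.67). Tangency of A1 to both parallel lines with radius 11.3 puts A and J at U ± 11.3·n: A = (-10.56, 4.013), J = (10.56, -4.013). Equal radii place S and E the same way about C: S = C + 11.3·n = (3.747, 41.69), E = C − 11.3·n = (24.87, 33.66). Then |UE| = |E − U| = 41.85.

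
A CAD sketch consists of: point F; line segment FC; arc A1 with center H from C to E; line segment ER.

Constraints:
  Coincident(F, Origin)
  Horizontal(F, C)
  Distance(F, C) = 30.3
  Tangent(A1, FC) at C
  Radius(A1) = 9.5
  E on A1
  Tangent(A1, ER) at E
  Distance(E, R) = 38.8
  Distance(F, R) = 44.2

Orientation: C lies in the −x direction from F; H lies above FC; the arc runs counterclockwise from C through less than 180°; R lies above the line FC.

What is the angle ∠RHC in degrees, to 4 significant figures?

147.7°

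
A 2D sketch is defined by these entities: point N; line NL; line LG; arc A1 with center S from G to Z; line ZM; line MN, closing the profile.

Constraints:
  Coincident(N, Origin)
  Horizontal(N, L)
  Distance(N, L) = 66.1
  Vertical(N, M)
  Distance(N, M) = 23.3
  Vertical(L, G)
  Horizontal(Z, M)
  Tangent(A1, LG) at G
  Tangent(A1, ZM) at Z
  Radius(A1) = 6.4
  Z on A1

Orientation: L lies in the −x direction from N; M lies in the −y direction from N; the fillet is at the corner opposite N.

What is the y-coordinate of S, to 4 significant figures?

-16.90

N and M share the same x with |NM| = 23.3 and M on the −y side, so M = (0.000, -23.30). The virtual corner opposite N is at (-66.10, -23.30). Tangency of A1 to LG means the radius SG is perpendicular to LG and since A1 is tangent to ZM there, SZ ⟂ ZM, with radius 6.4, so the center S sits 6.4 in from both sides at S = (-59.70, -16.90). So S.y = -16.90.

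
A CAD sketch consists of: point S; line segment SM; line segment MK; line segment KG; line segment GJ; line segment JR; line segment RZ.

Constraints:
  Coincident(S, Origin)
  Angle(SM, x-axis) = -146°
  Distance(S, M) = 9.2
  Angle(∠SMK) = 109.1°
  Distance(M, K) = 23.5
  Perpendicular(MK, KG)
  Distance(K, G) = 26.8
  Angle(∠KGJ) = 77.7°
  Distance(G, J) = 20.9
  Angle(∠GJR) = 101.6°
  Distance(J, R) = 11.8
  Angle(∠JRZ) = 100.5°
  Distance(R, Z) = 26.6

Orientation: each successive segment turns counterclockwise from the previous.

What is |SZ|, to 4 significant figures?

32.56

S is at the origin; SM runs at -146.0° with length 9.2, so M = (-7.627, -5.145). ∠SMK = 109.1° gives MK at -75.10° from the x-axis; with |MK| = 23.5, K = (-1.585, -27.85). MK ⟂ KG, so KG runs at 14.90°; with |KG| = 26.8, G = (24.31, -20.96). ∠KGJ = 77.7° gives GJ at 117.2° from the x-axis; with |GJ| = 20.9, J = (14.76, -2.374). ∠GJR = 101.6° gives JR at -164.4° from the x-axis; with |JR| = 11.8, R = (3.396, -5.548). ∠JRZ = 100.5° gives RZ at -84.90° from the x-axis; with |RZ| = 26.6, Z = (5.760, -32.04). Then |SZ| = |Z − S| = 32.56.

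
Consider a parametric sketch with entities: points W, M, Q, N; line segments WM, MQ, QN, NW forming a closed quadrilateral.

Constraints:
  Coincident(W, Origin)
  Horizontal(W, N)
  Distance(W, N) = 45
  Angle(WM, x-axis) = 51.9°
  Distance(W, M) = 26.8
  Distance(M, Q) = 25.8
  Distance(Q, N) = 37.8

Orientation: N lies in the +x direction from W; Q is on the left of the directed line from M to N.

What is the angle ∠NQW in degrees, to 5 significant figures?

57.350°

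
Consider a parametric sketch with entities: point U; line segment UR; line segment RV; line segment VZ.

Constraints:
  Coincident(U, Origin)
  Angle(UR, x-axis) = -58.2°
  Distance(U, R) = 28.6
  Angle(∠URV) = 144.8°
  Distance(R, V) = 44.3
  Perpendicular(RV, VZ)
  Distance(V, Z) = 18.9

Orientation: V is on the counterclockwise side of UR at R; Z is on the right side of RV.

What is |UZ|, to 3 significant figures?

76.4

U is at the origin; UR runs at -58.2° with length 28.6, so R = 28.6·(cos -58.2°, sin -58.2°) = (15.1, -24.3). ∠URV = 144.8°, so RV runs at -58.2° + (180° − 144.8°) = -23.0° from the x-axis; with |RV| = 44.3, V = R + 44.3·(cos -23.0°, sin -23.0°) = (55.8, -41.6). The perpendicularity gives VZ at right angles to RV; with |VZ| = 18.9 on the right of RV, Z = V + 18.9·(-0.391, -0.921) = (48.5, -59.0). Then |UZ| = |Z − U| = 76.4.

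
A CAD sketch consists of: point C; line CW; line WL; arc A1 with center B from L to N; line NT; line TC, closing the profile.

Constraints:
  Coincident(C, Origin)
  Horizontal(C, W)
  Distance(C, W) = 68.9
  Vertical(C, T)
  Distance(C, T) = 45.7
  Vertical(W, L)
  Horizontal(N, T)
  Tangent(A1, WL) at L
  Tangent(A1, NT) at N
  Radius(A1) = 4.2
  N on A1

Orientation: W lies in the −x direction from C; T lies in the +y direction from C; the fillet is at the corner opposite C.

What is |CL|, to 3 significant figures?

80.4

C is at the origin; C and W share the same y with |CW| = 68.9 and W on the −x side, so W = (-68.9, 0.00). CT is vertical with |CT| = 45.7 and T on the +y side, so T = (0.00, 45.7). The virtual corner opposite C is at (-68.9, 45.7). Since A1 is tangent to WL there, BL ⟂ WL and tangency of A1 to NT means the radius BN is perpendicular to NT, with radius 4.2, so the center B sits 4.2 in from both sides at B = (-64.7, 41.5). That places the tangent points at L = (-68.9, 41.5) on WL and N = (-64.7, 45.7) on NT. Then |CL| = |L − C| = 80.4.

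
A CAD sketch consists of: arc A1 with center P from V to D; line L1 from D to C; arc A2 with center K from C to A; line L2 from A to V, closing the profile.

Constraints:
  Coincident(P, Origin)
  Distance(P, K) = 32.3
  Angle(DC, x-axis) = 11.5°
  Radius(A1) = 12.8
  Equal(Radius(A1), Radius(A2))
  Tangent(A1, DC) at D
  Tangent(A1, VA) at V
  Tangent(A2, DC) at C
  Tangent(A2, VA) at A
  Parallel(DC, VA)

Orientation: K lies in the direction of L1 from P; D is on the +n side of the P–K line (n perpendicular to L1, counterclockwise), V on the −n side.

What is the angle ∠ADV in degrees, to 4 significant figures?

51.60°

The slot axis is L1's direction at 11.5°, so u = (cos 11.5°, sin 11.5°) = (0.9799, 0.1994) and n = (−sin 11.5°, cos 11.5°) = (-0.1994, 0.9799). P is at the origin and K lies 32.3 along u from P, so K = 32.3·u = (31.65, 6.440). Tangency of A1 to both parallel lines with radius 12.8 puts D and V at P ± 12.8·n: D = (-2.552, 12.54), V = (2.552, -12.54). Equal radii place C and A the same way about K: C = K + 12.8·n = (29.10, 18.98), A = K − 12.8·n = (34.20, -6.103). Then cos ∠ADV = DA·DV / (|DA||DV|), giving 51.60°.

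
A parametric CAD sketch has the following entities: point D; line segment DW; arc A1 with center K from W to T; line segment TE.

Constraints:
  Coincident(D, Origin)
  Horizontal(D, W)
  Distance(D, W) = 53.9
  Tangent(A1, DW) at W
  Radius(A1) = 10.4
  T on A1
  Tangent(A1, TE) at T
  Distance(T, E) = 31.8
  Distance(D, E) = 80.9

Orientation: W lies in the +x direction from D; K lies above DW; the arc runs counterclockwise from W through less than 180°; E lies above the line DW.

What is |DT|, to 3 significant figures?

64.6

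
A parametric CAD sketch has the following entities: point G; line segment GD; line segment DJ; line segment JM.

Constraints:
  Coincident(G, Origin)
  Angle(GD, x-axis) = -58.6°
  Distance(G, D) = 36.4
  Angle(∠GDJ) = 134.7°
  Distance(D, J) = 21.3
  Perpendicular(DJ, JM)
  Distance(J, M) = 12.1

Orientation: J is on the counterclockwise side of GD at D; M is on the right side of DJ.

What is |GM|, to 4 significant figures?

60.35

G is at the origin; GD runs at -58.6° with length 36.4, so D = 36.4·(cos -58.6°, sin -58.6°) = (18.96, -31.07). ∠GDJ = 134.7°, so DJ runs at -58.6° + (180° − 134.7°) = -13.30° from the x-axis; with |DJ| = 21.3, J = D + 21.3·(cos -13.30°, sin -13.30°) = (39.69, -35.97). DJ is perpendicular to JM; with |JM| = 12.1 on the right of DJ, M = J + 12.1·(-0.2300, -0.9732) = (36.91, -47.74). Then |GM| = |M − G| = 60.35.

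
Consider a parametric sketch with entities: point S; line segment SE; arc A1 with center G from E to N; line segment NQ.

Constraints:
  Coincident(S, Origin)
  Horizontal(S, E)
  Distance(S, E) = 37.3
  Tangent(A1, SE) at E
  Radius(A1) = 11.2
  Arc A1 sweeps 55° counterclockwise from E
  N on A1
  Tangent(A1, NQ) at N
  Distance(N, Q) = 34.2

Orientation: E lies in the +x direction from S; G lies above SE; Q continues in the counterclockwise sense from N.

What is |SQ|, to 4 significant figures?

73.78

On A1, E sits at bearing -90° from G; a 55° counterclockwise sweep puts N at bearing -35°, so N = G + 11.2·(cos -35°, sin -35°) = (46.47, 4.776). A1 meets NQ tangentially, so GN is at right angles to NQ, so NQ runs along (−sin -35°, cos -35°); with |NQ| = 34.2, Q = (66.09, 32.79). Then |SQ| = |Q − S| = 73.78.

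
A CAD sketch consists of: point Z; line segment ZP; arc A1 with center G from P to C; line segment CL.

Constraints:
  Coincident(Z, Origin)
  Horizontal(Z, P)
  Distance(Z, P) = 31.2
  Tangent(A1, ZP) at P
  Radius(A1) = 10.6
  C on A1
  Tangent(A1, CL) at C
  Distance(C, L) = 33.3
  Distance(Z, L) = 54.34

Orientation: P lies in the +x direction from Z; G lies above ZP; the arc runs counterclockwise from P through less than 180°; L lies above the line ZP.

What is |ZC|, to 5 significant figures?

43.549

Checks: Z = (0.00, 0.00) ✓; |GC| = 10.60 ✓; ∠(GC, CL) = 90.00° ✓; |CL| = 33.30 ✓; |ZL| = 54.34 ✓.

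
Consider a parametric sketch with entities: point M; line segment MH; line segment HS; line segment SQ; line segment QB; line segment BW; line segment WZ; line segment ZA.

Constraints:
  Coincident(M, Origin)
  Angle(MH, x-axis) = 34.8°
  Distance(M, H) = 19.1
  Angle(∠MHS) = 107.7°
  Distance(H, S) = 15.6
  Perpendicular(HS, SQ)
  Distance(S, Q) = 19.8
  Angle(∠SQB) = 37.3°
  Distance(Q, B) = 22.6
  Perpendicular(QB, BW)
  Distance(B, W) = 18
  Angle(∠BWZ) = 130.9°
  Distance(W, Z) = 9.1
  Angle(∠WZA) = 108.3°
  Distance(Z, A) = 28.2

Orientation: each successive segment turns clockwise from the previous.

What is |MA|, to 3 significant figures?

34.2

M is at the origin; MH runs at 34.8° with length 19.1, so H = (15.7, 10.9). ∠MHS = 107.7° gives HS at -37.5° from the x-axis; with |HS| = 15.6, S = (28.1, 1.40). The perpendicularity gives SQ at right angles to HS, so SQ runs at -128°; with |SQ| = 19.8, Q = (16.0, -14.3). ∠SQB = 37.3° gives QB at 89.8° from the x-axis; with |QB| = 22.6, B = (16.1, 8.30). QB ⟂ BW, so BW runs at -0.200°; with |BW| = 18.0, W = (34.1, 8.23). ∠BWZ = 130.9° gives WZ at -49.3° from the x-axis; with |WZ| = 9.1, Z = (40.0, 1.33). ∠WZA = 108.3° gives ZA at -121° from the x-axis; with |ZA| = 28.2, A = (25.5, -22.8). Then |MA| = |A − M| = 34.2.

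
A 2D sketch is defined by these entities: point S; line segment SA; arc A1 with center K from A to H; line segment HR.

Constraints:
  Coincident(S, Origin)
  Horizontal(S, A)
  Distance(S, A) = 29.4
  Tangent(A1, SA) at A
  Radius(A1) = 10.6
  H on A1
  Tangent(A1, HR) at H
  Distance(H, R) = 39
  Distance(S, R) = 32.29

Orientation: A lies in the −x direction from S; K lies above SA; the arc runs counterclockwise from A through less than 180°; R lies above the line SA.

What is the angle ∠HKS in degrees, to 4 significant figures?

23.15°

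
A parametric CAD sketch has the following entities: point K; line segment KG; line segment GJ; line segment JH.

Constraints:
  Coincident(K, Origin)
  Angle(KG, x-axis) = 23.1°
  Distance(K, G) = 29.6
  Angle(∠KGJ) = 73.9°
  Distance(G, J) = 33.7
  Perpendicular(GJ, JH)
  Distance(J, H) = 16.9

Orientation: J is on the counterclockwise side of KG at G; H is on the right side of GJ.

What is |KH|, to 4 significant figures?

52.01

K is at the origin; KG runs at 23.1° with length 29.6, so G = 29.6·(cos 23.1°, sin 23.1°) = (27.23, 11.61). ∠KGJ = 73.9°, so GJ runs at 23.1° + (180° − 73.9°) = 129.2° from the x-axis; with |GJ| = 33.7, J = G + 33.7·(cos 129.2°, sin 129.2°) = (5.927, 37.73). GJ is perpendicular to JH; with |JH| = 16.9 on the right of GJ, H = J + 16.9·(0.7749, 0.6320) = (19.02, 48.41). Then |KH| = |H − K| = 52.01.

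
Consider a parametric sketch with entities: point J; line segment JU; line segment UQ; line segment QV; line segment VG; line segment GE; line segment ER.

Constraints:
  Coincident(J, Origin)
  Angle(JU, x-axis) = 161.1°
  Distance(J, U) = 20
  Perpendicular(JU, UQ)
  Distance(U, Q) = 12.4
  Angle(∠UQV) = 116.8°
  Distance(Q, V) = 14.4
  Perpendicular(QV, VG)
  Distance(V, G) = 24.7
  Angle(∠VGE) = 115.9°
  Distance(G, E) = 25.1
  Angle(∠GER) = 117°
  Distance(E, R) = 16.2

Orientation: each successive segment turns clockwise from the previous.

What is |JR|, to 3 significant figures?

33.9

∠VGE = 115.9° gives GE at -146° from the x-axis; with |GE| = 25.1, E = (-18.1, -18.2). ∠GER = 117.0° gives ER at 151° from the x-axis; with |ER| = 16.2, R = (-32.2, -10.3). Then |JR| = |R − J| = 33.9.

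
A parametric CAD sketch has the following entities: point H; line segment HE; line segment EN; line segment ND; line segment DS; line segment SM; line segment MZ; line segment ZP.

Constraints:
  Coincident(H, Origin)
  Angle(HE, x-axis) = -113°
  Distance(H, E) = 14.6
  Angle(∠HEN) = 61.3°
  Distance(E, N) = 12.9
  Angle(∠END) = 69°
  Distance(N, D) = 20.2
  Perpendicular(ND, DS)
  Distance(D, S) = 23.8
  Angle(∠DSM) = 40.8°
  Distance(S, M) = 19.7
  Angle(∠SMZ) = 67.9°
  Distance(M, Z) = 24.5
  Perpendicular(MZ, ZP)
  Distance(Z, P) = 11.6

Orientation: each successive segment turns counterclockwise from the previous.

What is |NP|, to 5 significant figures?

36.301

∠SMZ = 67.9° gives MZ at 98.000° from the x-axis; with |MZ| = 24.5, Z = (-7.5102, 14.657). MZ ⟂ ZP, so ZP runs at -172.00°; with |ZP| = 11.6, P = (-18.997, 13.042). Then |NP| = |P − N| = 36.301.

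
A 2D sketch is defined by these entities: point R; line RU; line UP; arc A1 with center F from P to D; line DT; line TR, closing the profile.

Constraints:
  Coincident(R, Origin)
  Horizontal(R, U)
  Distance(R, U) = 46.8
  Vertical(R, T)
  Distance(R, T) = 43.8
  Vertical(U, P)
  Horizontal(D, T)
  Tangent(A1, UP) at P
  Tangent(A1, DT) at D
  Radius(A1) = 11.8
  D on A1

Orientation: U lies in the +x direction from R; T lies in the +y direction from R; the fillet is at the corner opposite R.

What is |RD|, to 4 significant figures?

56.07

R is at the origin; R and U share the same y with |RU| = 46.8 and U on the +x side, so U = (46.80, 0.000). R and T share the same x with |RT| = 43.8 and T on the +y side, so T = (0.000, 43.80). The virtual corner opposite R is at (46.80, 43.80). The tangent condition forces FP to be normal to UP and tangency of A1 to DT means the radius FD is perpendicular to DT, with radius 11.8, so the center F sits 11.8 in from both sides at F = (35.00, 32.00). That places the tangent points at P = (46.80, 32.00) on UP and D = (35.00, 43.80) on DT. Then |RD| = |D − R| = 56.07.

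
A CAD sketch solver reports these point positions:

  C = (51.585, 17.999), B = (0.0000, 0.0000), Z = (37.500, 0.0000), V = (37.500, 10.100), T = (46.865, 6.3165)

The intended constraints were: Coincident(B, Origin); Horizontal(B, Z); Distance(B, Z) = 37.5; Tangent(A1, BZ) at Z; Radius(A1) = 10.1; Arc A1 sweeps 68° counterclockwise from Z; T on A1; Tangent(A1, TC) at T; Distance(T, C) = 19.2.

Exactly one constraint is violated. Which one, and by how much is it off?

Distance(T, C) = 19.2 — off by 6.60.

B = (0.00, 0.00) ✓; B.y = 0.00, Z.y = 0.00 ✓; |BZ| = 37.50 ✓; ∠(VZ, ZB) = 90.00° ✓; |VZ| = 10.10 ✓; bearing(V→T) − bearing(V→Z) = 68.00° ✓; |VT| = 10.10 ✓; ∠(VT, TC) = 90.00° ✓; |TC| = 12.60 ✗.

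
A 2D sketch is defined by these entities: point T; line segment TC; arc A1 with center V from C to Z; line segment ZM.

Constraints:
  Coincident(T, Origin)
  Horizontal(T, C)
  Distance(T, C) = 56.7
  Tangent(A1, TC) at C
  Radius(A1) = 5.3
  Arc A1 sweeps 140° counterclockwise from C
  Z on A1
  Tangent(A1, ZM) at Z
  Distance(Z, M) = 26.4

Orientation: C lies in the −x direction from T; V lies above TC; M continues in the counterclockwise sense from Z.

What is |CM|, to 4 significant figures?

31.24

T is at the origin; T and C share the same y with |TC| = 56.7 and C on the −x side, so C = (-56.70, 0.000). Tangency of A1 to TC means the radius VC is perpendicular to TC, so V = C + (0, 5.3) = (-56.70, 5.300). On A1, C sits at bearing -90° from V; a 140° counterclockwise sweep puts Z at bearing 50°, so Z = V + 5.3·(cos 50°, sin 50°) = (-53.29, 9.360). Since A1 is tangent to ZM there, VZ ⟂ ZM, so ZM runs along (−sin 50°, cos 50°); with |ZM| = 26.4, M = (-73.52, 26.33). Then |CM| = |M − C| = 31.24.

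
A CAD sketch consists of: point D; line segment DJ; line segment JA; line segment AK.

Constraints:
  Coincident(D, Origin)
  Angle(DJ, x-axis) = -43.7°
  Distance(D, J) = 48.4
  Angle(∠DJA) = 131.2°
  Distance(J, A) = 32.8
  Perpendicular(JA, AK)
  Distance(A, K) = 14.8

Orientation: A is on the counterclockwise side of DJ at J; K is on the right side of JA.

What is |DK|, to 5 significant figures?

82.503

∠DJA = 131.2°, so JA runs at -43.7° + (180° − 131.2°) = 5.1000° from the x-axis; with |JA| = 32.8, A = J + 32.8·(cos 5.1000°, sin 5.1000°) = (67.662, -30.523). The perpendicularity gives AK at right angles to JA; with |AK| = 14.8 on the right of JA, K = A + 14.8·(0.088894, -0.99604) = (68.977, -45.264). Then |DK| = |K − D| = 82.503.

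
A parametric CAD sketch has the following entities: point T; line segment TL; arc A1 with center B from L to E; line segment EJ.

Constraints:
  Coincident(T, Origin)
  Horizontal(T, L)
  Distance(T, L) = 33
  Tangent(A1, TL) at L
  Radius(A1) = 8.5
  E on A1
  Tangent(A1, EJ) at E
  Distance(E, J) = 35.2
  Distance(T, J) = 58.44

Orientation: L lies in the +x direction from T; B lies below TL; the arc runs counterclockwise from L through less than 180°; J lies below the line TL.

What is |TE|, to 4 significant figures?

27.66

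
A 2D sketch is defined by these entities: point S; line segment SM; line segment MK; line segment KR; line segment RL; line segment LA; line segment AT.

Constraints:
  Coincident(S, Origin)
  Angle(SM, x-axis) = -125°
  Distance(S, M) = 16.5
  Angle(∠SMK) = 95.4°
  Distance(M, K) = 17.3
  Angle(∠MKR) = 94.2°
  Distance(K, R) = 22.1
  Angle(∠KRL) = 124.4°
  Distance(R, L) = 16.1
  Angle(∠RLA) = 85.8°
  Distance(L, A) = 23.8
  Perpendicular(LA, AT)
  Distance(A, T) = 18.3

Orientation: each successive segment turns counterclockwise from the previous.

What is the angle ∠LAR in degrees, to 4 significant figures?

35.37°

S is at the origin; SM runs at -125.0° with length 16.5, so M = (-9.464, -13.52). ∠SMK = 95.4° gives MK at -40.40° from the x-axis; with |MK| = 17.3, K = (3.711, -24.73). ∠MKR = 94.2° gives KR at 45.40° from the x-axis; with |KR| = 22.1, R = (19.23, -8.993). ∠KRL = 124.4° gives RL at 101.0° from the x-axis; with |RL| = 16.1, L = (16.16, 6.811). ∠RLA = 85.8° gives LA at -164.8° from the x-axis; with |LA| = 23.8, A = (-6.811, 0.5714). Then cos ∠LAR = AL·AR / (|AL||AR|), giving 35.37°.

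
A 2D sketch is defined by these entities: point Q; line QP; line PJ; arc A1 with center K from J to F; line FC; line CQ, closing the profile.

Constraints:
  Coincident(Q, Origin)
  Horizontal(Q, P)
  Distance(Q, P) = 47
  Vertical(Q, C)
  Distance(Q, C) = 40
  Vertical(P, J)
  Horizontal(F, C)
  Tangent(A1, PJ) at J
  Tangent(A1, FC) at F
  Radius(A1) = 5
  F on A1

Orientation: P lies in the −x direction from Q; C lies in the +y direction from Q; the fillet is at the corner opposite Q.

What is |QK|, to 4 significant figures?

54.67

QC is vertical with |QC| = 40.0 and C on the +y side, so C = (0.000, 40.00). The virtual corner opposite Q is at (-47.00, 40.00). Since A1 is tangent to PJ there, KJ ⟂ PJ and the tangent condition forces KF to be normal to FC, with radius 5.0, so the center K sits 5.0 in from both sides at K = (-42.00, 35.00). Then |QK| = |K − Q| = 54.67.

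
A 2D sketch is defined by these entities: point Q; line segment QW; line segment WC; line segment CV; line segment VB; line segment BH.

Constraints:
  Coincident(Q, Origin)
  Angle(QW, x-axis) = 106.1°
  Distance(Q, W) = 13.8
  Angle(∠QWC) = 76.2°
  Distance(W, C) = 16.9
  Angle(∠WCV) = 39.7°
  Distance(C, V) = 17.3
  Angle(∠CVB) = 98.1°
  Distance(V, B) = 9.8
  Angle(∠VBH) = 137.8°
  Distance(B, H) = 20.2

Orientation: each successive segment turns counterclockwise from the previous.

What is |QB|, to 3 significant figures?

11.3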